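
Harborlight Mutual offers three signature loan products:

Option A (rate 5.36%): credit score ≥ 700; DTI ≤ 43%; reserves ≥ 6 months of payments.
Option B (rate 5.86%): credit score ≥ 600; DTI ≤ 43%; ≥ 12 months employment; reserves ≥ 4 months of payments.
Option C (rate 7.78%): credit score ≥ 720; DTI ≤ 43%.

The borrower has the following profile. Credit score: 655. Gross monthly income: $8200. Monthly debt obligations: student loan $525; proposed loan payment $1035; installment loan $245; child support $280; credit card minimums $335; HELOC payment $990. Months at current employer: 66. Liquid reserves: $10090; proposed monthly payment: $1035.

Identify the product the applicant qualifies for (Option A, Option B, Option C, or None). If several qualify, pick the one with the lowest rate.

Total debts = (525 + 1,035 + 245 + 280 + 335 + 990) = 3,410; DTI = 3,410/8,200 = 41.6%.
Reserves = 10,090/1,035 = 9.7 months.
Option A: score 655 < 700; DTI 41.6% ≤ 43%; reserves 9.7 ≥ 6 mo → does not qualify.
Option B: score 655 ≥ 600; DTI 41.6% ≤ 43%; employment 66 ≥ 12 mo; reserves 9.7 ≥ 4 mo → qualifies.
Option C: score 655 < 720; DTI 41.6% ≤ 43% → does not qualify.

Option B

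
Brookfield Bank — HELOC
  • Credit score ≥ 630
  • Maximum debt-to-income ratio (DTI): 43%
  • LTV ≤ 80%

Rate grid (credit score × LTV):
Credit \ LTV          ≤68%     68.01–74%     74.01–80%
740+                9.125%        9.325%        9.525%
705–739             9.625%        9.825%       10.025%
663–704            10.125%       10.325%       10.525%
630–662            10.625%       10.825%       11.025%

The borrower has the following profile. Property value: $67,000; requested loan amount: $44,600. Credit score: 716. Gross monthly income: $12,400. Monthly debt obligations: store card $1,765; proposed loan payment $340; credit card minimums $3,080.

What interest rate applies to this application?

9.625%

Credit score 716 ≥ 630; Total monthly debts = (1,765 + 340 + 3,080) = 5,185. Debt-to-income = 5,185/12,400 = 41.8% — meets 43% limit
Loan-to-value = 44,600/67,000 = 66.6% — pass (80% max)
Row: 716 falls in 705–739. Column: 66.6% falls in ≤68%. Rate = 9.625%.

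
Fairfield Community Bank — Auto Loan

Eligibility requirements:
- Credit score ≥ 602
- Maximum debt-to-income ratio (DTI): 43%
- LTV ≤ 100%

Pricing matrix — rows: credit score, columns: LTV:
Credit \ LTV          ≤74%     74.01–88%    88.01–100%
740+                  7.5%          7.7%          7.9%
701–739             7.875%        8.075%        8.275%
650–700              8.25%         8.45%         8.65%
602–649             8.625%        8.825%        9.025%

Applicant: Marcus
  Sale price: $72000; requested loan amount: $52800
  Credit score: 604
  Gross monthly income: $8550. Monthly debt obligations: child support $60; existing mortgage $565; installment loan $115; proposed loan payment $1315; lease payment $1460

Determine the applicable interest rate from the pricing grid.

8.625%

Credit score 604 ≥ 602; Total monthly debts = (60 + 565 + 115 + 1,315 + 1,460) = 3,515. DTI = 3,515/8,550 = 41.1% ≤ 43%
Loan-to-value = 52,800/72,000 = 73.3% — pass (100% max)
Score 604 is in the 602–649 band; LTV 73.3% is in the ≤74% band → 8.625%.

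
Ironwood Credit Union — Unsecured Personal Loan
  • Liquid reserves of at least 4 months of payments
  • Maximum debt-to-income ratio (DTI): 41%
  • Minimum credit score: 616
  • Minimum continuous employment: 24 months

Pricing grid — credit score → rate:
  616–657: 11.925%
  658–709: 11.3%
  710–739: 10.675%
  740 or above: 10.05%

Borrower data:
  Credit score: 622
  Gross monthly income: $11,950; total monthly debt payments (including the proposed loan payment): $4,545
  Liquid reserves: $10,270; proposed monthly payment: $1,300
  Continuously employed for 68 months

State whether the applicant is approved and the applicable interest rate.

Credit score 622 ≥ 616 (meets minimum)
DTI = 4,545/11,950 = 38% ≤ 41%
Employment 68 ≥ 24 months
Reserves: 10,270 ÷ 1,300 = 7.9 months (meets 4-month minimum)
All requirements met. Score 622 falls in the 616–657 tier → 11.925%.

Approved at 11.925%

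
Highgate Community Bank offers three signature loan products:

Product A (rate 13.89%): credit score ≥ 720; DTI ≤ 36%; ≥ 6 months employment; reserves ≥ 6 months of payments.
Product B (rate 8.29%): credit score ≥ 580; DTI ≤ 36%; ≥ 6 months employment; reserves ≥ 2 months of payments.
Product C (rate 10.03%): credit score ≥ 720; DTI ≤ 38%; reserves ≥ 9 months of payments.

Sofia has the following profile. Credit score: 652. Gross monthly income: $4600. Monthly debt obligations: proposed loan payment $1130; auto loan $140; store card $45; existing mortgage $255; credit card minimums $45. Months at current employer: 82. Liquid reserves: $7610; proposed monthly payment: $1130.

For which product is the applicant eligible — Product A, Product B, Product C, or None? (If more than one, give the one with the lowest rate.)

Product B

Total debts = (1,130 + 140 + 45 + 255 + 45) = 1,615; DTI = 1,615/4,600 = 35.1%.
Reserves = 7,610/1,130 = 6.7 months.
Product A: score 652 < 720; DTI 35.1% ≤ 36%; employment 82 ≥ 6 mo; reserves 6.7 ≥ 6 mo → does not qualify.
Product B: score 652 ≥ 580; DTI 35.1% ≤ 36%; employment 82 ≥ 6 mo; reserves 6.7 ≥ 2 mo → qualifies.
Product C: score 652 < 720; DTI 35.1% ≤ 38%; reserves 6.7 < 9 mo → does not qualify.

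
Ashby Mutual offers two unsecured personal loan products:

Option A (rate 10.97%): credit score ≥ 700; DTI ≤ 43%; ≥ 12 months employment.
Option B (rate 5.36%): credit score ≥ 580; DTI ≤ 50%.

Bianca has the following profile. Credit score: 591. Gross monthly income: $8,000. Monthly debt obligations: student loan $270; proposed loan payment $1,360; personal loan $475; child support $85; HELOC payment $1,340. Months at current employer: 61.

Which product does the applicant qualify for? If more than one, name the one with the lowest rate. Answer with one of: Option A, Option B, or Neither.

Total debts = (270 + 1,360 + 475 + 85 + 1,340) = 3,530; DTI = 3,530/8,000 = 44.1%.
Option A: score 591 < 700; DTI 44.1% > 43%; employment 61 ≥ 12 mo → does not qualify.
Option B: score 591 ≥ 580; DTI 44.1% ≤ 50% → qualifies.

Option B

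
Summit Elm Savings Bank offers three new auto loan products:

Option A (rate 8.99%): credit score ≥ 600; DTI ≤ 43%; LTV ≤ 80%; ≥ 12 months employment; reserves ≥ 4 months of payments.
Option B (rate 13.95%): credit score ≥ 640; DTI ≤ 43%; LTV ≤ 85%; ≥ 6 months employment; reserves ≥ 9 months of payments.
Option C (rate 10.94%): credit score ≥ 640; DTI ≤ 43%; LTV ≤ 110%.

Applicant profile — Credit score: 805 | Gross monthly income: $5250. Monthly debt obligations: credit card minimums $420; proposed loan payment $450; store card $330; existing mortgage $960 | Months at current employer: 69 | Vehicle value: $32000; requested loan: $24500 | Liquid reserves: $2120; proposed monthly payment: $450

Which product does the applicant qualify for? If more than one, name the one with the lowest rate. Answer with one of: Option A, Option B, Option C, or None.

Total debts = (420 + 450 + 330 + 960) = 2,160; DTI = 2,160/5,250 = 41.1%.
LTV = 24,500/32,000 = 76.6%.
Reserves = 2,120/450 = 4.7 months.
Option A: score 805 ≥ 600; DTI 41.1% ≤ 43%; LTV 76.6% ≤ 80%; employment 69 ≥ 12 mo; reserves 4.7 ≥ 4 mo → qualifies.
Option B: score 805 ≥ 640; DTI 41.1% ≤ 43%; LTV 76.6% ≤ 85%; employment 69 ≥ 6 mo; reserves 4.7 < 9 mo → does not qualify.
Option C: score 805 ≥ 640; DTI 41.1% ≤ 43%; LTV 76.6% ≤ 110% → qualifies.
Qualifying: Option A, Option C. Lowest rate is 8.99% → Option A.

Option A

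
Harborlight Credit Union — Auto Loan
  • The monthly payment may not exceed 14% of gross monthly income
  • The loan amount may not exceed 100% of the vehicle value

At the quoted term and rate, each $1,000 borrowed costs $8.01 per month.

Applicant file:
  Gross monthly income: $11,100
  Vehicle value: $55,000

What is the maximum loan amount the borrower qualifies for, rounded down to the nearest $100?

Payment cap: 14% × $11,100 = $1,554/month.
At $8.01 per $1,000, that supports 1,554/8.01 × 1,000 ≈ $194,007 → $194,000.
LTV cap: 100% × $55,000 = $55,000 → $55,000.
Binding constraint: loan-to-value.

$55,000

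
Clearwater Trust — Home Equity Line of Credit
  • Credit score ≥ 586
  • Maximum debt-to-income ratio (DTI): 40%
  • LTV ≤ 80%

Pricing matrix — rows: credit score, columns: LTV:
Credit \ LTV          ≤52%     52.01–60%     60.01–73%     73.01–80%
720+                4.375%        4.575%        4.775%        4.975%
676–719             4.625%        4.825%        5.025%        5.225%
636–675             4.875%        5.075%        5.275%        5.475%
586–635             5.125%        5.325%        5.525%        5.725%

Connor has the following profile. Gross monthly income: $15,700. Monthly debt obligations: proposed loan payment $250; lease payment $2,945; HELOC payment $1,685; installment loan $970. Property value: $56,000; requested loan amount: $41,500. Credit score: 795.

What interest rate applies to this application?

4.975%

Credit score 795 ≥ 586; Total monthly debts = (250 + 2,945 + 1,685 + 970) = 5,850. DTI = 5,850/15,700 = 37.3% ≤ 40%
Loan-to-value = 41,500/56,000 = 74.1% — pass (80% max)
Credit 795 → row 720+; LTV 74.1% → column 73.01–80%. Grid cell → 4.975%.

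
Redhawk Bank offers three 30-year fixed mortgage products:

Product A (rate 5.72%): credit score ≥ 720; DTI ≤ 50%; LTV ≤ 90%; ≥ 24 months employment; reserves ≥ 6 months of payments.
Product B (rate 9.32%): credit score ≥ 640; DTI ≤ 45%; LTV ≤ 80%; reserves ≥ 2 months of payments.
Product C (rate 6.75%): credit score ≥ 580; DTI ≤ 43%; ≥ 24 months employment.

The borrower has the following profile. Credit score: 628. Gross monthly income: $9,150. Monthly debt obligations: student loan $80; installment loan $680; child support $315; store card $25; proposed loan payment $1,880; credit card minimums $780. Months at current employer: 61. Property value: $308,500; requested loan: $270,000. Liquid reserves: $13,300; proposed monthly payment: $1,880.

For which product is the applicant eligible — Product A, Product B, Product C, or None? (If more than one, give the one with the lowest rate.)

Total debts = (80 + 680 + 315 + 25 + 1,880 + 780) = 3,760; DTI = 3,760/9,150 = 41.1%.
LTV = 270,000/308,500 = 87.5%.
Reserves = 13,300/1,880 = 7.1 months.
Product A: score 628 < 720; DTI 41.1% ≤ 50%; LTV 87.5% ≤ 90%; employment 61 ≥ 24 mo; reserves 7.1 ≥ 6 mo → does not qualify.
Product B: score 628 < 640; DTI 41.1% ≤ 45%; LTV 87.5% > 80%; reserves 7.1 ≥ 2 mo → does not qualify.
Product C: score 628 ≥ 580; DTI 41.1% ≤ 43%; employment 61 ≥ 24 mo → qualifies.

Product C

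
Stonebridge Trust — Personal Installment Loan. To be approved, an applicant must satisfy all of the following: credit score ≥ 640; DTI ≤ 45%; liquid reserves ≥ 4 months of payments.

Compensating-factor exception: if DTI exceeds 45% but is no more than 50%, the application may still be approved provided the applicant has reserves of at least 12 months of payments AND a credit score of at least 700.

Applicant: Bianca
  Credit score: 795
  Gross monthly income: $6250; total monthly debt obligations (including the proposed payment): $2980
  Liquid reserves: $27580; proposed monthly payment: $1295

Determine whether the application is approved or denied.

Approved

Credit score 795 ≥ 640 (meets base)
DTI: 2,980 ÷ 6,250 = 47.7%, over the 45% base limit.
Reserves = 27,580/1,295 = 21.3 months ≥ 4
47.7% falls in the override range (45%–50%), so the compensating-factor test applies.
Override check — reserves: 21.3 mo (ok); score: 795 (ok).
Both override conditions satisfied; DTI exception granted.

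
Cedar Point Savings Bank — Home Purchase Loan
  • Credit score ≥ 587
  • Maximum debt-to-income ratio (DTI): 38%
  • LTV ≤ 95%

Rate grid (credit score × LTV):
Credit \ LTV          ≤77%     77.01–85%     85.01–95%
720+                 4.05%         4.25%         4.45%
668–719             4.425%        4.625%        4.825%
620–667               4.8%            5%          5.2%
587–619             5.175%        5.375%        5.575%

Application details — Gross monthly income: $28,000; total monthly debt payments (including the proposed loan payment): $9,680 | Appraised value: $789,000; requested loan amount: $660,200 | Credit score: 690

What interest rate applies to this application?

Credit score 690 ≥ 587; DTI: 9,680 ÷ 28,000 = 34.6%, within the 38% cap
LTV = 660,200/789,000 = 83.7% ≤ 95%
Credit 690 → row 668–719; LTV 83.7% → column 77.01–85%. Grid cell → 4.625%.

4.625%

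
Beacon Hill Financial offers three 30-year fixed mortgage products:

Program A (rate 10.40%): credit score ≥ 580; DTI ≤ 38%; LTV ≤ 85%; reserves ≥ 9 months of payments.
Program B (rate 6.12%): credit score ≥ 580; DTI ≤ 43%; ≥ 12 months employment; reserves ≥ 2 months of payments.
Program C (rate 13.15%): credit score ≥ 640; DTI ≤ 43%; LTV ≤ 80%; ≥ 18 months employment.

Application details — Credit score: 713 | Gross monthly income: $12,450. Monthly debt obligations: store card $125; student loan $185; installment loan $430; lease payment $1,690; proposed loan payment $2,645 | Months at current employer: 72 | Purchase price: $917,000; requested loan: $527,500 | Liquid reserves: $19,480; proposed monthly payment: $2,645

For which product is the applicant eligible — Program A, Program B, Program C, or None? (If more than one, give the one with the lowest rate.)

Program B

Total debts = (125 + 185 + 430 + 1,690 + 2,645) = 5,075; DTI = 5,075/12,450 = 40.8%.
LTV = 527,500/917,000 = 57.5%.
Reserves = 19,480/2,645 = 7.4 months.
Program A: score 713 ≥ 580; DTI 40.8% > 38%; LTV 57.5% ≤ 85%; reserves 7.4 < 9 mo → does not qualify.
Program B: score 713 ≥ 580; DTI 40.8% ≤ 43%; employment 72 ≥ 12 mo; reserves 7.4 ≥ 2 mo → qualifies.
Program C: score 713 ≥ 640; DTI 40.8% ≤ 43%; LTV 57.5% ≤ 80%; employment 72 ≥ 18 mo → qualifies.
Qualifying: Program B, Program C. Lowest rate is 6.12% → Program B.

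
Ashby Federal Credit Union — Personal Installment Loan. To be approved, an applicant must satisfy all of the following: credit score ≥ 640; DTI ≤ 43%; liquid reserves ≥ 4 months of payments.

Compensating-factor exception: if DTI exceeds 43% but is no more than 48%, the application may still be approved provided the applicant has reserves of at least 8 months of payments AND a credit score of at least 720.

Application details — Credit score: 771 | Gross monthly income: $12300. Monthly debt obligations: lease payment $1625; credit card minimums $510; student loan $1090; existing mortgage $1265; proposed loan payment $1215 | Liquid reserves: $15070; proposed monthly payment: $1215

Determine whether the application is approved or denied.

Approved

Credit score 771 ≥ 640 (meets base)
Total debts = (1,625 + 510 + 1,090 + 1,265 + 1,215) = 5,705. DTI: 5,705 ÷ 12,300 = 46.4%, over the 43% base limit.
Liquid reserves cover 15,070/1,215 = 12.4 months — ≥ 4 required
46.4% falls in the override range (43%–48%), so the compensating-factor test applies.
Reserves 12.4 ≥ 8 months; credit score 771 ≥ 720.
Both compensating conditions met → exception applies.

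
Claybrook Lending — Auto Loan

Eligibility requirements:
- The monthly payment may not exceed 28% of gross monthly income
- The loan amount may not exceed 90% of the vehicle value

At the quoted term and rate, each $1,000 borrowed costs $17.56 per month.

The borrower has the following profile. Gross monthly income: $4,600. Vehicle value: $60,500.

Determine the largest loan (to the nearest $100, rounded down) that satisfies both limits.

Payment cap: 28% × $4,600 = $1,288/month.
At $17.56 per $1,000, that supports 1,288/17.56 × 1,000 ≈ $73,348 → $73,300.
LTV cap: 90% × $60,500 = $54,450 → $54,400.
Binding constraint: loan-to-value.

$54,400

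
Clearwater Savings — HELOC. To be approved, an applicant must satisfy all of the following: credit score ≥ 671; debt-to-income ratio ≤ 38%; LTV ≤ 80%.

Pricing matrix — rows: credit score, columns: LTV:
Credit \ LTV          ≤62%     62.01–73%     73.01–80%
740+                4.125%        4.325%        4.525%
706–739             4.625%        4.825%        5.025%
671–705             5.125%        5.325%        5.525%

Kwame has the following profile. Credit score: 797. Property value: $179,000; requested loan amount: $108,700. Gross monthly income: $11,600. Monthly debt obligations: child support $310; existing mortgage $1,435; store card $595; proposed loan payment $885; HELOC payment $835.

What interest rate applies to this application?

4.125%

Credit score 797 ≥ 671; Total monthly debts = (310 + 1,435 + 595 + 885 + 835) = 4,060. DTI: 4,060 ÷ 11,600 = 35%, within the 38% cap
Loan-to-value = 108,700/179,000 = 60.7% — pass (80% max)
Credit 797 → row 740+; LTV 60.7% → column ≤62%. Grid cell → 4.125%.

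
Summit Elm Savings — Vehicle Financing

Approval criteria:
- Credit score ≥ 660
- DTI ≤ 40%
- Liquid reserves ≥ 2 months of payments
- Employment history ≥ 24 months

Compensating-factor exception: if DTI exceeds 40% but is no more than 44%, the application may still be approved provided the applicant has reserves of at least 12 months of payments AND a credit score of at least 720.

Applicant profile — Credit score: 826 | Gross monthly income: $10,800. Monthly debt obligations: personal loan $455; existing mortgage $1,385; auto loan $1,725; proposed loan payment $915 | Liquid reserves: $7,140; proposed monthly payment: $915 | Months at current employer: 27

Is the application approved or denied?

Denied

Credit score 826 ≥ 660 (meets base)
Total debts = (455 + 1,385 + 1,725 + 915) = 4,480. DTI: 4,480 ÷ 10,800 = 41.5%, over the 40% base limit.
Liquid reserves cover 7,140/915 = 7.8 months — ≥ 2 required
Employment 27 ≥ 24 months
DTI 41.5% is within the 40%–44% exception band; checking compensating factors.
Reserves 7.8 < 12 months; credit score 826 ≥ 720.
Override conditions not both satisfied; exception does not apply.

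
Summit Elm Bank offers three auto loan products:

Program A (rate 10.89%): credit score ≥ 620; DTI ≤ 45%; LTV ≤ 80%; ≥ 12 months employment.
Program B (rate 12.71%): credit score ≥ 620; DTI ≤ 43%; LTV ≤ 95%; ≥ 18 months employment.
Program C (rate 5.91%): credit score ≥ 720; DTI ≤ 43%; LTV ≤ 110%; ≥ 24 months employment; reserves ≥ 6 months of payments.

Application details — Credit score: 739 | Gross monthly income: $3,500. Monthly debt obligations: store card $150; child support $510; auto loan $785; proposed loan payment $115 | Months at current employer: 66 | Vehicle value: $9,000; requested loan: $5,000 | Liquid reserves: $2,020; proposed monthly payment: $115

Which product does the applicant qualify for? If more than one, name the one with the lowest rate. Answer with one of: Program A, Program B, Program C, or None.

Program A

Total debts = (150 + 510 + 785 + 115) = 1,560; DTI = 1,560/3,500 = 44.6%.
LTV = 5,000/9,000 = 55.6%.
Reserves = 2,020/115 = 17.6 months.
Program A: score 739 ≥ 620; DTI 44.6% ≤ 45%; LTV 55.6% ≤ 80%; employment 66 ≥ 12 mo → qualifies.
Program B: score 739 ≥ 620; DTI 44.6% > 43%; LTV 55.6% ≤ 95%; employment 66 ≥ 18 mo → does not qualify.
Program C: score 739 ≥ 720; DTI 44.6% > 43%; LTV 55.6% ≤ 110%; employment 66 ≥ 24 mo; reserves 17.6 ≥ 6 mo → does not qualify.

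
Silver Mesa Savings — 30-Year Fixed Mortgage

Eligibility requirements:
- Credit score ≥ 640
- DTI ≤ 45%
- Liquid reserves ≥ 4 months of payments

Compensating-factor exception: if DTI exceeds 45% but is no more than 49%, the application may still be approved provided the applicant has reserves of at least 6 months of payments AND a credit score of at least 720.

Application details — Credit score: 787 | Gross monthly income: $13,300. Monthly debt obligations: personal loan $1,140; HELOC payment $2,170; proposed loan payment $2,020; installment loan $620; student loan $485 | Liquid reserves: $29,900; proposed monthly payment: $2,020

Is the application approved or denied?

Approved

Credit score 787 ≥ 640 (meets base)
Total debts = (1,140 + 2,170 + 2,020 + 620 + 485) = 6,435. DTI = 6,435/13,300 = 48.4% > 45% — standard DTI limit exceeded.
Reserves = 29,900/2,020 = 14.8 months ≥ 4
DTI 48.4% is within the 45%–49% exception band; checking compensating factors.
Reserves 14.8 ≥ 6 months; credit score 787 ≥ 720.
Both override conditions satisfied; DTI exception granted.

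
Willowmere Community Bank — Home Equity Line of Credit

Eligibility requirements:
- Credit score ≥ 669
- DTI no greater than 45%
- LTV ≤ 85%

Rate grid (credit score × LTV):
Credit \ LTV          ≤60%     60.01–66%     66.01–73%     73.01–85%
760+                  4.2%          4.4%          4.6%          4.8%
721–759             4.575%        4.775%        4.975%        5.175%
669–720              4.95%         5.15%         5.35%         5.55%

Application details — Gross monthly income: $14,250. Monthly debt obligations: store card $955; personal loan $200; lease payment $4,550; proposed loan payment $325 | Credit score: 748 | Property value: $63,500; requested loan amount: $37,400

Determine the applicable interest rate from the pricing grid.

4.575%

Credit score 748 ≥ 669; Total monthly debts = (955 + 200 + 4,550 + 325) = 6,030. Debt-to-income = 6,030/14,250 = 42.3% — meets 45% limit
Loan-to-value = 37,400/63,500 = 58.9% — pass (85% max)
Row: 748 falls in 721–759. Column: 58.9% falls in ≤60%. Rate = 4.575%.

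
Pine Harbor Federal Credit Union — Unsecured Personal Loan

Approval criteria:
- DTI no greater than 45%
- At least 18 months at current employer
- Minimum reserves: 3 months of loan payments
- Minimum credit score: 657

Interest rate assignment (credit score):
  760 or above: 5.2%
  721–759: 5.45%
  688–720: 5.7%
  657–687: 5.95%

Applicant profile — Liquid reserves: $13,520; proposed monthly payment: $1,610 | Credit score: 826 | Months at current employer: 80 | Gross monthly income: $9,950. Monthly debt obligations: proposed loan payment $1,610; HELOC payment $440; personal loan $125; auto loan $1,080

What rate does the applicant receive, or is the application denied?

Approved at 5.2%

Credit score 826 ≥ 657 (meets minimum)
Reserves = 13,520/1,610 = 8.4 months ≥ 3
Total monthly debts = (1,610 + 440 + 125 + 1,080) = 3,255. DTI = 3,255/9,950 = 32.7% ≤ 45%
Employment 80 ≥ 18 months
All requirements met. Score 826 falls in the 760 or above tier → 5.2%.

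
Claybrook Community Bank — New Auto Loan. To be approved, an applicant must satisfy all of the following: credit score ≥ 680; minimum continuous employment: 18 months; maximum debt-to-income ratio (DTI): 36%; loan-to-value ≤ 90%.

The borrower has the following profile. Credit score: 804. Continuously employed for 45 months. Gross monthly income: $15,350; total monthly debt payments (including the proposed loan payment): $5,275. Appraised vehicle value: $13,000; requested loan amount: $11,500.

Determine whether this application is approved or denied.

Credit score 804 ≥ 680 (meets)
Employment 45 ≥ 18 months
Debt-to-income = 5,275/15,350 = 34.4% — meets 36% limit
LTV = 11,500/13,000 = 88.5% ≤ 90%
All criteria satisfied.

Approved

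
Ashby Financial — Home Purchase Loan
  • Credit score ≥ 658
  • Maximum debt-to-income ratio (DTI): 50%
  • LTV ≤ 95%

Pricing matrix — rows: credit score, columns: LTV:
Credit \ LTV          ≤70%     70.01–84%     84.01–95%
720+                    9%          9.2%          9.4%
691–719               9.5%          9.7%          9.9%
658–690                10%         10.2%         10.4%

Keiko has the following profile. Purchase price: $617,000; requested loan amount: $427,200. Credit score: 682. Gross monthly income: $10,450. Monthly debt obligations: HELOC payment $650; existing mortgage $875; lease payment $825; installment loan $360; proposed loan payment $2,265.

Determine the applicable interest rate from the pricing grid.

10%

Credit score 682 ≥ 658; Total monthly debts = (650 + 875 + 825 + 360 + 2,265) = 4,975. DTI: 4,975 ÷ 10,450 = 47.6%, within the 50% cap
LTV: 427,200 ÷ 617,000 = 69.2%, within 95% cap
Score 682 is in the 658–690 band; LTV 69.2% is in the ≤70% band → 10%.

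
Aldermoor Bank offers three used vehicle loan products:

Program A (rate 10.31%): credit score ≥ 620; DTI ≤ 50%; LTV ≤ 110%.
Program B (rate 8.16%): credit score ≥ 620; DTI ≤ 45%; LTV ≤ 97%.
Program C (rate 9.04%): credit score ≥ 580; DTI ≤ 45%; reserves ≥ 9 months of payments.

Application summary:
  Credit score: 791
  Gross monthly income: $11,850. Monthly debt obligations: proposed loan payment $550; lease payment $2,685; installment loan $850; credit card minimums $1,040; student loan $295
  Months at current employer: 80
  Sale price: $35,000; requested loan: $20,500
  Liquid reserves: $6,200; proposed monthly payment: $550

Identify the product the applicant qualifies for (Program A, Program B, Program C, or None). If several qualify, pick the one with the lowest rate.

Total debts = (550 + 2,685 + 850 + 1,040 + 295) = 5,420; DTI = 5,420/11,850 = 45.7%.
LTV = 20,500/35,000 = 58.6%.
Reserves = 6,200/550 = 11.3 months.
Program A: score 791 ≥ 620; DTI 45.7% ≤ 50%; LTV 58.6% ≤ 110% → qualifies.
Program B: score 791 ≥ 620; DTI 45.7% > 45%; LTV 58.6% ≤ 97% → does not qualify.
Program C: score 791 ≥ 580; DTI 45.7% > 45%; reserves 11.3 ≥ 9 mo → does not qualify.

Program A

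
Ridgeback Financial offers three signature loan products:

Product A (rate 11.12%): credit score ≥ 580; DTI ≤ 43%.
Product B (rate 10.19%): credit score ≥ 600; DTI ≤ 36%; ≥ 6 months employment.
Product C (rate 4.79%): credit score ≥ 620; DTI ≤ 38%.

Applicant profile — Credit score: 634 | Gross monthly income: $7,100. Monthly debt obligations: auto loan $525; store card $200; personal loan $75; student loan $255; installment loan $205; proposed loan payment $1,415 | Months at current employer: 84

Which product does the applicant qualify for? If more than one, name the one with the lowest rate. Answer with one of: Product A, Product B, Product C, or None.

Product C

Total debts = (525 + 200 + 75 + 255 + 205 + 1,415) = 2,675; DTI = 2,675/7,100 = 37.7%.
Product A: score 634 ≥ 580; DTI 37.7% ≤ 43% → qualifies.
Product B: score 634 ≥ 600; DTI 37.7% > 36%; employment 84 ≥ 6 mo → does not qualify.
Product C: score 634 ≥ 620; DTI 37.7% ≤ 38% → qualifies.
Qualifying: Product A, Product C. Lowest rate is 4.79% → Product C.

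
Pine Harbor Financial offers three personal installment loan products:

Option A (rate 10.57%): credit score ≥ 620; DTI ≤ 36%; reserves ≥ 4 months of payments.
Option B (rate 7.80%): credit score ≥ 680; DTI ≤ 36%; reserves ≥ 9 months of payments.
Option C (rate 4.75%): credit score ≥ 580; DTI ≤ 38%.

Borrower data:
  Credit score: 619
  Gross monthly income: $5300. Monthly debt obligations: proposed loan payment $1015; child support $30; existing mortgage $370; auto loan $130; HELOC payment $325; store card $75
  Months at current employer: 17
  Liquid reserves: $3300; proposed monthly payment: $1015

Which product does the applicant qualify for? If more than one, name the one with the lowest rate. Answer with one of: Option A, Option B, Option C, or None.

Total debts = (1,015 + 30 + 370 + 130 + 325 + 75) = 1,945; DTI = 1,945/5,300 = 36.7%.
Reserves = 3,300/1,015 = 3.3 months.
Option A: score 619 < 620; DTI 36.7% > 36%; reserves 3.3 < 4 mo → does not qualify.
Option B: score 619 < 680; DTI 36.7% > 36%; reserves 3.3 < 9 mo → does not qualify.
Option C: score 619 ≥ 580; DTI 36.7% ≤ 38% → qualifies.

Option C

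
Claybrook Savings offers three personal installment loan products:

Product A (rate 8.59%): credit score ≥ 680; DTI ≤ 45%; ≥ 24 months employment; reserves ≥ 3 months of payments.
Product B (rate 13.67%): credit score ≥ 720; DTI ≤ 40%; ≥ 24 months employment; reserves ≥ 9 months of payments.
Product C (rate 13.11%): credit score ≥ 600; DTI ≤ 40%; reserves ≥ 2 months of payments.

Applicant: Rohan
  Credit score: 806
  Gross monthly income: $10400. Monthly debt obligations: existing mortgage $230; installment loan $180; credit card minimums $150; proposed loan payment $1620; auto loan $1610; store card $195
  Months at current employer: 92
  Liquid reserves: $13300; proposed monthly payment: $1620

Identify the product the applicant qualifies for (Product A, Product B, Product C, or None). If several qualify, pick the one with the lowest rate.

Product A

Total debts = (230 + 180 + 150 + 1,620 + 1,610 + 195) = 3,985; DTI = 3,985/10,400 = 38.3%.
Reserves = 13,300/1,620 = 8.2 months.
Product A: score 806 ≥ 680; DTI 38.3% ≤ 45%; employment 92 ≥ 24 mo; reserves 8.2 ≥ 3 mo → qualifies.
Product B: score 806 ≥ 720; DTI 38.3% ≤ 40%; employment 92 ≥ 24 mo; reserves 8.2 < 9 mo → does not qualify.
Product C: score 806 ≥ 600; DTI 38.3% ≤ 40%; reserves 8.2 ≥ 2 mo → qualifies.
Qualifying: Product A, Product C. Lowest rate is 8.59% → Product A.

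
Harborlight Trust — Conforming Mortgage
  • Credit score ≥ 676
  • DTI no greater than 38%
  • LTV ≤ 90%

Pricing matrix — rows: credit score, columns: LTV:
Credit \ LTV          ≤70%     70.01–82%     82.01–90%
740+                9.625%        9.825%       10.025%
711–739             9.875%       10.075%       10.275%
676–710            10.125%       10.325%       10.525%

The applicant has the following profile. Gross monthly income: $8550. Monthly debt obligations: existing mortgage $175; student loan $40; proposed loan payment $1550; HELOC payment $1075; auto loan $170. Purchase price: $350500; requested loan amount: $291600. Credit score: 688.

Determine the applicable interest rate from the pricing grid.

10.525%

Credit score 688 ≥ 676; Total monthly debts = (175 + 40 + 1,550 + 1,075 + 170) = 3,010. DTI = 3,010/8,550 = 35.2% ≤ 38%
Loan-to-value = 291,600/350,500 = 83.2% — pass (90% max)
Score 688 is in the 676–710 band; LTV 83.2% is in the 82.01–90% band → 10.525%.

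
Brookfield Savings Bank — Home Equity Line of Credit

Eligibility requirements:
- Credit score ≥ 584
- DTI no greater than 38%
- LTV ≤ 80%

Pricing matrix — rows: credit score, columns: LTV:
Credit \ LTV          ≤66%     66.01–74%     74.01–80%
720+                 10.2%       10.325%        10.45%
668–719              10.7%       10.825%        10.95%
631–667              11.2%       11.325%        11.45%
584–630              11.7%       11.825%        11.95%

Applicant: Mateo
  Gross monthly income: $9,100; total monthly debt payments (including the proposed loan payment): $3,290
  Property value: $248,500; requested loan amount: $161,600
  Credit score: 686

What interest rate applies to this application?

Credit score 686 ≥ 584; Debt-to-income = 3,290/9,100 = 36.2% — meets 38% limit
LTV: 161,600 ÷ 248,500 = 65%, within 80% cap
Score 686 is in the 668–719 band; LTV 65% is in the ≤66% band → 10.7%.

10.7%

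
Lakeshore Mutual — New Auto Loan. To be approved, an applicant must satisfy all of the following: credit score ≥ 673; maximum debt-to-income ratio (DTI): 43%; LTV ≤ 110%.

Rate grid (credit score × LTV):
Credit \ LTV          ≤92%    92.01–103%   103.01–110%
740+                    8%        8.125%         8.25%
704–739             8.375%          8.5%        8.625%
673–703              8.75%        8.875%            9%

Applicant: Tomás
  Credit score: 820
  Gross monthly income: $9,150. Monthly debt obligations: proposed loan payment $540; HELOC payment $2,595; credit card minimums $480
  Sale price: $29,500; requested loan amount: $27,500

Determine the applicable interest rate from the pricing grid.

8.125%

Credit score 820 ≥ 673; Total monthly debts = (540 + 2,595 + 480) = 3,615. Debt-to-income = 3,615/9,150 = 39.5% — meets 43% limit
LTV = 27,500/29,500 = 93.2% ≤ 110%
Row: 820 falls in 740+. Column: 93.2% falls in 92.01–103%. Rate = 8.125%.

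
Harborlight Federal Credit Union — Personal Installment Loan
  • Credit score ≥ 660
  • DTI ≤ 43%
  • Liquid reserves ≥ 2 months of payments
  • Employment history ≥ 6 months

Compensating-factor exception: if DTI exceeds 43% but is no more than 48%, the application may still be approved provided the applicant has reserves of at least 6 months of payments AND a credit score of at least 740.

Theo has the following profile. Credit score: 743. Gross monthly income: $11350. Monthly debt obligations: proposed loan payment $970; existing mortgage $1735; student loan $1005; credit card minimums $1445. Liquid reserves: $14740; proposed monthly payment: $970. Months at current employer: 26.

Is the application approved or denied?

Approved

Credit score 743 ≥ 660 (meets base)
Total debts = (970 + 1,735 + 1,005 + 1,445) = 5,155. DTI = 5,155/11,350 = 45.4% > 43% — standard DTI limit exceeded.
Liquid reserves cover 14,740/970 = 15.2 months — ≥ 2 required
Employment 26 ≥ 6 months
45.4% falls in the override range (43%–48%), so the compensating-factor test applies.
Reserves 15.2 ≥ 6 months; credit score 743 ≥ 740.
Both override conditions satisfied; DTI exception granted.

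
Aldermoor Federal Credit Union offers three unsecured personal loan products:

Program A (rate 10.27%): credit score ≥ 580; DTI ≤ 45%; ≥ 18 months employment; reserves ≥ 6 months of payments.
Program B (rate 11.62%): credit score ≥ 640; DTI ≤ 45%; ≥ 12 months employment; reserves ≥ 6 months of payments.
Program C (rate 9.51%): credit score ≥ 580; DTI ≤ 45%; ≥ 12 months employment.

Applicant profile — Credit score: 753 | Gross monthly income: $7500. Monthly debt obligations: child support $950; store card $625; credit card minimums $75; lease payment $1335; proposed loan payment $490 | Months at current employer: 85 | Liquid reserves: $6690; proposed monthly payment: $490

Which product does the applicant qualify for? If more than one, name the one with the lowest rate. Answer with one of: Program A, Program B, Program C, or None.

Total debts = (950 + 625 + 75 + 1,335 + 490) = 3,475; DTI = 3,475/7,500 = 46.3%.
Reserves = 6,690/490 = 13.7 months.
Program A: score 753 ≥ 580; DTI 46.3% > 45%; employment 85 ≥ 18 mo; reserves 13.7 ≥ 6 mo → does not qualify.
Program B: score 753 ≥ 640; DTI 46.3% > 45%; employment 85 ≥ 12 mo; reserves 13.7 ≥ 6 mo → does not qualify.
Program C: score 753 ≥ 580; DTI 46.3% > 45%; employment 85 ≥ 12 mo → does not qualify.

None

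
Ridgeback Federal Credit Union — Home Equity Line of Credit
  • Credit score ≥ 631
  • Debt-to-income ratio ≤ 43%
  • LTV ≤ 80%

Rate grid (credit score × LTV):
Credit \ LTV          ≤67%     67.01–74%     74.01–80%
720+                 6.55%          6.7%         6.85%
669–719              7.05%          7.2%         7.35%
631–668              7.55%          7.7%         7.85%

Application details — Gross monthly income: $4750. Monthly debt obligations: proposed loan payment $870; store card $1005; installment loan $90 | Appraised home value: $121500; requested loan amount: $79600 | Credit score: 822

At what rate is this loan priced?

Credit score 822 ≥ 631; Total monthly debts = (870 + 1,005 + 90) = 1,965. DTI: 1,965 ÷ 4,750 = 41.4%, within the 43% cap
Loan-to-value = 79,600/121,500 = 65.5% — pass (80% max)
Score 822 is in the 720+ band; LTV 65.5% is in the ≤67% band → 6.55%.

6.55%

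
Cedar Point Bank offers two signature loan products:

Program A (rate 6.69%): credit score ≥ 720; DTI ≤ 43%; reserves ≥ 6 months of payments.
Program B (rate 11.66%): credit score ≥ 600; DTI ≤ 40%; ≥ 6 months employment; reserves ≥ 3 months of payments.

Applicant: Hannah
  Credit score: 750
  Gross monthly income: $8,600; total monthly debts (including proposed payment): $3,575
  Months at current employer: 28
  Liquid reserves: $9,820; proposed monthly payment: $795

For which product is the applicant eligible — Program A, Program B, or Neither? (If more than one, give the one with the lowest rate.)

Program A

DTI = 3,575/8,600 = 41.6%.
Reserves = 9,820/795 = 12.4 months.
Program A: score 750 ≥ 720; DTI 41.6% ≤ 43%; reserves 12.4 ≥ 6 mo → qualifies.
Program B: score 750 ≥ 600; DTI 41.6% > 40%; employment 28 ≥ 6 mo; reserves 12.4 ≥ 3 mo → does not qualify.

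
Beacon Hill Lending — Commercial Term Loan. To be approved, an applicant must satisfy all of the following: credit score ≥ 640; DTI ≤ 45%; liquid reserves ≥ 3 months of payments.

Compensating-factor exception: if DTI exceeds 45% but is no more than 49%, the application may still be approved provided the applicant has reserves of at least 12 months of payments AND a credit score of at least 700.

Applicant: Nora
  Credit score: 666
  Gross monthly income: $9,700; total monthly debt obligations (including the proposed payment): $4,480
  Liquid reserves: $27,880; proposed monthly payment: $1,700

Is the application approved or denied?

Credit score 666 ≥ 640 (meets base)
DTI: 4,480 ÷ 9,700 = 46.2%, over the 45% base limit.
Reserves: 27,880 ÷ 1,700 = 16.4 months (meets 3-month minimum)
DTI 46.2% is within the 45%–49% exception band; checking compensating factors.
Override check — reserves: 16.4 mo (ok); score: 666 (below 700).
Override conditions not both satisfied; exception does not apply.

Denied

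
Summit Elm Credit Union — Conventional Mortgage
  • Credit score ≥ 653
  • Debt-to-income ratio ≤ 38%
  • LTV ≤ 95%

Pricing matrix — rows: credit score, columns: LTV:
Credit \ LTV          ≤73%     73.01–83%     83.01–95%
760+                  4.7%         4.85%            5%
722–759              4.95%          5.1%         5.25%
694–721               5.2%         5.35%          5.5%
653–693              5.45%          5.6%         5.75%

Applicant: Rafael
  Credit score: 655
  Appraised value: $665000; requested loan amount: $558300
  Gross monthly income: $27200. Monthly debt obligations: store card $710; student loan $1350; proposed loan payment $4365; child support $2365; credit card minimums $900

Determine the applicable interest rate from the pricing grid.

5.75%

Credit score 655 ≥ 653; Total monthly debts = (710 + 1,350 + 4,365 + 2,365 + 900) = 9,690. Debt-to-income = 9,690/27,200 = 35.6% — meets 38% limit
Loan-to-value = 558,300/665,000 = 84% — pass (95% max)
Credit 655 → row 653–693; LTV 84% → column 83.01–95%. Grid cell → 5.75%.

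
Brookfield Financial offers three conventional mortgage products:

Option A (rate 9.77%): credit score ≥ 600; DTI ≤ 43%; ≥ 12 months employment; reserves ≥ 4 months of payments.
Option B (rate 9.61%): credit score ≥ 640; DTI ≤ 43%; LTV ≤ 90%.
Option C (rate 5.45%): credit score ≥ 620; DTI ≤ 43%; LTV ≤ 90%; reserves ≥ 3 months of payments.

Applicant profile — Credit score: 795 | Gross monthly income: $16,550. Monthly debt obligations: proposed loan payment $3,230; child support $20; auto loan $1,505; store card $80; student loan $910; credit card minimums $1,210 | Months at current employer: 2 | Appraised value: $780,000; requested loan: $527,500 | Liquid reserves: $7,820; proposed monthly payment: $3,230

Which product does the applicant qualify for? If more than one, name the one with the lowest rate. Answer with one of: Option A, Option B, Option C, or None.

Option B

Total debts = (3,230 + 20 + 1,505 + 80 + 910 + 1,210) = 6,955; DTI = 6,955/16,550 = 42%.
LTV = 527,500/780,000 = 67.6%.
Reserves = 7,820/3,230 = 2.4 months.
Option A: score 795 ≥ 600; DTI 42% ≤ 43%; employment 2 < 12 mo; reserves 2.4 < 4 mo → does not qualify.
Option B: score 795 ≥ 640; DTI 42% ≤ 43%; LTV 67.6% ≤ 90% → qualifies.
Option C: score 795 ≥ 620; DTI 42% ≤ 43%; LTV 67.6% ≤ 90%; reserves 2.4 < 3 mo → does not qualify.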